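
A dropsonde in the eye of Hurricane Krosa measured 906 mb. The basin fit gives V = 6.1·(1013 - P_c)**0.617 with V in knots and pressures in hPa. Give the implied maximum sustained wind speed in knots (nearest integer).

ΔP = 1013 − 906 = 107 mb.
107^0.617 ≈ 17.870.
V ≈ 6.1 × 17.870 ≈ 109.0 kt.

109 kt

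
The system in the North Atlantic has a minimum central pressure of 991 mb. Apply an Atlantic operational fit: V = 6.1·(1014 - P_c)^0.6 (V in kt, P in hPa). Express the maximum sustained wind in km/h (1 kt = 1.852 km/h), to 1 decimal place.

ΔP = 1014 − 991 = 23 mb.
V ≈ 6.1 × 23^0.6 = 6.1 × 6.562 ≈ 40.028 kt.
40.028 × 1.852 ≈ 74.13 km/h → 74.1 km/h.

74.1 km/h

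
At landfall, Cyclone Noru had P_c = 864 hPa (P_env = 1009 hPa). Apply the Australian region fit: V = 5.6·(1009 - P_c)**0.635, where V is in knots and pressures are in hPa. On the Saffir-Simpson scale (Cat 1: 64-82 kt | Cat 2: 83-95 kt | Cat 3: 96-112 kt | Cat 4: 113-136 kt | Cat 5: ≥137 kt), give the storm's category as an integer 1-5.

ΔP = 1009 − 864 = 145 hPa.
V ≈ 5.6 × 145^0.635 = 5.6 × 23.58 ≈ 132 kt.
132 kt falls in the Category 4 band.

4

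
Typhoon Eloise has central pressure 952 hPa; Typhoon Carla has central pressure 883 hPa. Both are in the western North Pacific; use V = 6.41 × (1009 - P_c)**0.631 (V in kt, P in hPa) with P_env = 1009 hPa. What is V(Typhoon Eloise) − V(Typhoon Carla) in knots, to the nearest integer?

Typhoon Eloise: ΔP = 57; V ≈ 6.41 × 57^0.631 ≈ 82.19 kt.
Typhoon Carla: ΔP = 126; V ≈ 6.41 × 126^0.631 ≈ 135.58 kt.
Difference ≈ 82.19 − 135.58 = -53.39 → -53 kt.

-53 kt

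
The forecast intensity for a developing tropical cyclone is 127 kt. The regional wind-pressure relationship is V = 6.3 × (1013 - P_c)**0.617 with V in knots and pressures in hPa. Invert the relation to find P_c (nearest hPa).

ΔP = (V / 6.3)^(1/0.617) = (127/6.3)^1.621.
127/6.3 = 20.159; 20.159^1.621 ≈ 130.08 hPa.
P_c = 1013 − 130.08 = 882.92 ≈ 883 hPa.

883 hPa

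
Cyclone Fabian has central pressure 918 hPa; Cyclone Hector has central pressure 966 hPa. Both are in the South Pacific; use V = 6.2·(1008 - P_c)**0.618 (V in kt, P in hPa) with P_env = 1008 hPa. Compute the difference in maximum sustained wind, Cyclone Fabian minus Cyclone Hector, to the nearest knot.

38 kt

Cyclone Fabian: ΔP = 90; V ≈ 6.2 × 90^0.618 ≈ 100.03 kt.
Cyclone Hector: ΔP = 42; V ≈ 6.2 × 42^0.618 ≈ 62.45 kt.
Difference ≈ 100.03 − 62.45 = 37.58 → 38 kt.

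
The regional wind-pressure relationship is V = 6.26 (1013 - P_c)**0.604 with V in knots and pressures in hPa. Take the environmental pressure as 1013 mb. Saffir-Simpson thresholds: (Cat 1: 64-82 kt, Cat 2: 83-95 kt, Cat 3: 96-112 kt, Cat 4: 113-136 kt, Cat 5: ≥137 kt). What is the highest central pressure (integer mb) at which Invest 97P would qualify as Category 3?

921 mb

Category 3 begins at V = 96 kt.
Required ΔP = (96/6.26)^(1/0.604) = 15.335^1.656 ≈ 91.85 mb.
P_c ≤ 1013 − 91.85 = 921.15, so the highest integer P_c is 921 mb.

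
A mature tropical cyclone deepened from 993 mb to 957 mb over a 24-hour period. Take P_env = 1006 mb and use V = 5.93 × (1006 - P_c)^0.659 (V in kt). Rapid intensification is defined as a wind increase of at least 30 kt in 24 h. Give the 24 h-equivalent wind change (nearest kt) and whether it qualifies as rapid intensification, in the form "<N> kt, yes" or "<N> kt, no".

V₁: ΔP = 13, V ≈ 5.93 × 13^0.659 ≈ 32.15 kt.
V₂: ΔP = 49, V ≈ 5.93 × 49^0.659 ≈ 77.07 kt.
ΔV over 24 h = 44.92 kt → 24 h equivalent = 44.92 × 24/24 ≈ 44.92 kt.
45 kt ≥ 30 kt ⇒ rapid intensification.

45 kt, yes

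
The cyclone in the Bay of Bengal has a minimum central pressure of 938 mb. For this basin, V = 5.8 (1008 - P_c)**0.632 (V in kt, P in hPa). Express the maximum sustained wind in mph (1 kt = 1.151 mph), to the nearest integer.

98 mph

ΔP = 1008 − 938 = 70 mb.
V ≈ 5.8 × 70^0.632 = 5.8 × 14.659 ≈ 85.022 kt.
85.022 × 1.151 ≈ 97.86 mph → 98 mph.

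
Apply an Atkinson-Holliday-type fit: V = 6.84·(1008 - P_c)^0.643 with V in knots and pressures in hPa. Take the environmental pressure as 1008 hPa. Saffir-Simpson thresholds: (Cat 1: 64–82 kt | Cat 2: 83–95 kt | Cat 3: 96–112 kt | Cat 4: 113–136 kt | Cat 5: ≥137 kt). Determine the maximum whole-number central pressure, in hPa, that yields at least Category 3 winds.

947 hPa

Category 3 begins at V = 96 kt.
Required ΔP = (96/6.84)^(1/0.643) = 14.035^1.555 ≈ 60.84 hPa.
P_c ≤ 1008 − 60.84 = 947.16, so the highest integer P_c is 947 hPa.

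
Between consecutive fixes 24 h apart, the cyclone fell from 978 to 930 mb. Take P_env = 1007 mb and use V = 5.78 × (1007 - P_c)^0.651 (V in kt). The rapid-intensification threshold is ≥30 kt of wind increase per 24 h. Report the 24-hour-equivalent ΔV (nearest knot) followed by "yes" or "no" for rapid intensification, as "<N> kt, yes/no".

46 kt, yes

V₁: ΔP = 29, V ≈ 5.78 × 29^0.651 ≈ 51.75 kt.
V₂: ΔP = 77, V ≈ 5.78 × 77^0.651 ≈ 97.73 kt.
ΔV over 24 h = 45.98 kt → 24 h equivalent = 45.98 × 24/24 ≈ 45.98 kt.
46 kt ≥ 30 kt ⇒ rapid intensification.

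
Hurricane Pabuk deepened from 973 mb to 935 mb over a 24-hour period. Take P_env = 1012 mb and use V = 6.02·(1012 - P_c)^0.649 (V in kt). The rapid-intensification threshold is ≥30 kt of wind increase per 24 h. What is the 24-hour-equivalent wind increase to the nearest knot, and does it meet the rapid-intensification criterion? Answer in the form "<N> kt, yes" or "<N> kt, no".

36 kt, yes

V₁: ΔP = 39, V ≈ 6.02 × 39^0.649 ≈ 64.89 kt.
V₂: ΔP = 77, V ≈ 6.02 × 77^0.649 ≈ 100.91 kt.
ΔV over 24 h = 36.02 kt → 24 h equivalent = 36.02 × 24/24 ≈ 36.02 kt.
36 kt ≥ 30 kt ⇒ rapid intensification.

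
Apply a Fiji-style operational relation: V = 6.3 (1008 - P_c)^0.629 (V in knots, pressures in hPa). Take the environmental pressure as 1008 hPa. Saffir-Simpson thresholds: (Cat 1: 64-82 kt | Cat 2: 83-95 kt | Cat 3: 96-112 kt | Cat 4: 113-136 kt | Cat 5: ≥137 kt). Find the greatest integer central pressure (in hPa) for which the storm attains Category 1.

968 hPa

Category 1 begins at V = 64 kt.
Required ΔP = (64/6.3)^(1/0.629) = 10.159^1.590 ≈ 39.87 hPa.
P_c ≤ 1008 − 39.87 = 968.13, so the highest integer P_c is 968 hPa.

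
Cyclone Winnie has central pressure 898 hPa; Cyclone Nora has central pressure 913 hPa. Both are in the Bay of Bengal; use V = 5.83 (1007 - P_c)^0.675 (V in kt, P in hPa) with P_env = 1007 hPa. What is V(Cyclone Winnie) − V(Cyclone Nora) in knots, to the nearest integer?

13 kt

Cyclone Winnie: ΔP = 109; V ≈ 5.83 × 109^0.675 ≈ 138.33 kt.
Cyclone Nora: ΔP = 94; V ≈ 5.83 × 94^0.675 ≈ 125.18 kt.
Difference ≈ 138.33 − 125.18 = 13.15 → 13 kt.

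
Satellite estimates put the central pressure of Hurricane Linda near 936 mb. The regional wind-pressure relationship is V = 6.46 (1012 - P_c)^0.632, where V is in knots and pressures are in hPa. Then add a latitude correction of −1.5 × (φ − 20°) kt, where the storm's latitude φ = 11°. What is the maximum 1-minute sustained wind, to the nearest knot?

113 kt

ΔP = 1012 − 936 = 76 mb.
76^0.632 ≈ 15.441.
V ≈ 6.46 × 15.441 ≈ 99.7 kt.
Latitude correction: −1.5 × (11 − 20) = 13.5 kt.
Corrected V ≈ 113.2 kt → 113 kt.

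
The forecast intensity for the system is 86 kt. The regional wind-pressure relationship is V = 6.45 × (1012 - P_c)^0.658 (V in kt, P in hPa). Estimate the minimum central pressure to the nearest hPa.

961 hPa

ΔP = (V / 6.45)^(1/0.658) = (86/6.45)^1.520.
86/6.45 = 13.333; 13.333^1.520 ≈ 51.24 hPa.
P_c = 1012 − 51.24 = 960.76 ≈ 961 hPa.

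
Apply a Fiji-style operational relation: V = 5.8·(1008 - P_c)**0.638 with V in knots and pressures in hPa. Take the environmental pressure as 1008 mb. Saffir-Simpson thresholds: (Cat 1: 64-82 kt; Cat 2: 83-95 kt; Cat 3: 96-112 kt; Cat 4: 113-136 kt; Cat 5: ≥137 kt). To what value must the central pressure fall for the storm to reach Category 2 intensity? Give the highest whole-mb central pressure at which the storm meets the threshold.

943 mb

Category 2 begins at V = 83 kt.
Required ΔP = (83/5.8)^(1/0.638) = 14.310^1.567 ≈ 64.77 mb.
P_c ≤ 1008 − 64.77 = 943.23, so the highest integer P_c is 943 mb.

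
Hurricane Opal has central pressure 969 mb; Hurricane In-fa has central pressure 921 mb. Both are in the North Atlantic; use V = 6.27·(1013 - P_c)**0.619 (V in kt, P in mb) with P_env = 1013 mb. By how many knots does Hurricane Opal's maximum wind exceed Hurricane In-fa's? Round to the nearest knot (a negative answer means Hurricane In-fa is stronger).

Hurricane Opal: ΔP = 44; V ≈ 6.27 × 44^0.619 ≈ 65.25 kt.
Hurricane In-fa: ΔP = 92; V ≈ 6.27 × 92^0.619 ≈ 103.00 kt.
Difference ≈ 65.25 − 103.00 = -37.75 → -38 kt.

-38 kt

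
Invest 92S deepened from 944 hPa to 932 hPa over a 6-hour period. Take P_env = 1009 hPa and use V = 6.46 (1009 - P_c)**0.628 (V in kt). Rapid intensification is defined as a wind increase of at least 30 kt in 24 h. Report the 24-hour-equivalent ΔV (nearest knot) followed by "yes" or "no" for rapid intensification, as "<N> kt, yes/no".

40 kt, yes

V₁: ΔP = 65, V ≈ 6.46 × 65^0.628 ≈ 88.87 kt.
V₂: ΔP = 77, V ≈ 6.46 × 77^0.628 ≈ 98.84 kt.
ΔV over 6 h = 9.97 kt → 24 h equivalent = 9.97 × 24/6 ≈ 39.88 kt.
40 kt ≥ 30 kt ⇒ rapid intensification.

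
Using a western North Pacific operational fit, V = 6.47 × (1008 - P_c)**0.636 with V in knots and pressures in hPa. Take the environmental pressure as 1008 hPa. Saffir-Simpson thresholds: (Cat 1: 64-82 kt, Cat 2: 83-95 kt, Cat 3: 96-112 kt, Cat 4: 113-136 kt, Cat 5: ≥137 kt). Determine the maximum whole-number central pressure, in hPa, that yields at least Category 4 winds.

918 hPa

Category 4 begins at V = 113 kt.
Required ΔP = (113/6.47)^(1/0.636) = 17.465^1.572 ≈ 89.76 hPa.
P_c ≤ 1008 − 89.76 = 918.24, so the highest integer P_c is 918 hPa.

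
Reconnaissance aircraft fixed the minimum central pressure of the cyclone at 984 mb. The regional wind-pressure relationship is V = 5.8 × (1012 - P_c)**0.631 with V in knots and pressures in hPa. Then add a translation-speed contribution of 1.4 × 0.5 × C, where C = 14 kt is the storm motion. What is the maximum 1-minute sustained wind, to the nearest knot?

ΔP = 1012 − 984 = 28 mb.
28^0.631 ≈ 8.188.
V ≈ 5.8 × 8.188 ≈ 47.5 kt.
Translation term: 1.4 × 0.5 × 14 = 9.8 kt.
Corrected V ≈ 57.3 kt → 57 kt.

57 kt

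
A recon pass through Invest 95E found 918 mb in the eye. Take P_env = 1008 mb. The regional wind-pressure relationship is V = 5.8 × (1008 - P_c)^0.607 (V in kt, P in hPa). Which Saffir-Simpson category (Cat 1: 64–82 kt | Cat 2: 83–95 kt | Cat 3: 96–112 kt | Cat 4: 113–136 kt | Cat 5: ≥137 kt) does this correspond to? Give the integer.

2

ΔP = 1008 − 918 = 90 mb.
V ≈ 5.8 × 90^0.607 = 5.8 × 15.35 ≈ 89 kt.
89 kt falls in the Category 2 band.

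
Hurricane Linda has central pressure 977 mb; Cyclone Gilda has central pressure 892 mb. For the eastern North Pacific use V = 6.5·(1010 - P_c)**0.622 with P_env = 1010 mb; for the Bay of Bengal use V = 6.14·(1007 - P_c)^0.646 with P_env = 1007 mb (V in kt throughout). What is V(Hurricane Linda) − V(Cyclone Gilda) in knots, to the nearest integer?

-74 kt

Hurricane Linda: ΔP = 33; V ≈ 6.5 × 33^0.622 ≈ 57.20 kt.
Cyclone Gilda: ΔP = 115; V ≈ 6.14 × 115^0.646 ≈ 131.64 kt.
Difference ≈ 57.20 − 131.64 = -74.44 → -74 kt.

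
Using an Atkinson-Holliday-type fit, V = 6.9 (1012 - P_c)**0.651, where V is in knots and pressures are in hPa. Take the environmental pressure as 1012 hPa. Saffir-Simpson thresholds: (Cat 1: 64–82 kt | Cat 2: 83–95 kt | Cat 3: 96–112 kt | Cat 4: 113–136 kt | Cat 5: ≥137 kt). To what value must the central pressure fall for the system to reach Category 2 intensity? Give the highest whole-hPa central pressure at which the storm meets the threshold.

Category 2 begins at V = 83 kt.
Required ΔP = (83/6.9)^(1/0.651) = 12.029^1.536 ≈ 45.64 hPa.
P_c ≤ 1012 − 45.64 = 966.36, so the highest integer P_c is 966 hPa.

966 hPa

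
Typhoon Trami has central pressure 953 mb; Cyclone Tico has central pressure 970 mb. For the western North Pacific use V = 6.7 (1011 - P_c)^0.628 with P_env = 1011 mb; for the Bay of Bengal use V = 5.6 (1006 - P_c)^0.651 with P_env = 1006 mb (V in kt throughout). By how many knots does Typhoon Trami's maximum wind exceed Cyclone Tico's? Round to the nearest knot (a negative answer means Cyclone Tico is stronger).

Typhoon Trami: ΔP = 58; V ≈ 6.7 × 58^0.628 ≈ 85.80 kt.
Cyclone Tico: ΔP = 36; V ≈ 5.6 × 36^0.651 ≈ 57.72 kt.
Difference ≈ 85.80 − 57.72 = 28.08 → 28 kt.

28 kt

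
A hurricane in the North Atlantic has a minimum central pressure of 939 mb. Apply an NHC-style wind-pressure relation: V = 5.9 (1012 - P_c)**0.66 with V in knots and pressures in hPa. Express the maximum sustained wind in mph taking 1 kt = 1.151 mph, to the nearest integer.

ΔP = 1012 − 939 = 73 mb.
V ≈ 5.9 × 73^0.66 = 5.9 × 16.974 ≈ 100.149 kt.
100.149 × 1.151 ≈ 115.27 mph → 115 mph.

115 mph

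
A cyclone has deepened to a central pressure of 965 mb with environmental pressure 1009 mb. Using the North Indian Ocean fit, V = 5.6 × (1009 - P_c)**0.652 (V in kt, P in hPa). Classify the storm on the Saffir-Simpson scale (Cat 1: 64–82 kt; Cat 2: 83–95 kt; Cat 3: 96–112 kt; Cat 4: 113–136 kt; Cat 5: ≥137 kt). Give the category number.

ΔP = 1009 − 965 = 44 mb.
V ≈ 5.6 × 44^0.652 = 5.6 × 11.79 ≈ 66 kt.
66 kt falls in the Category 1 band.

1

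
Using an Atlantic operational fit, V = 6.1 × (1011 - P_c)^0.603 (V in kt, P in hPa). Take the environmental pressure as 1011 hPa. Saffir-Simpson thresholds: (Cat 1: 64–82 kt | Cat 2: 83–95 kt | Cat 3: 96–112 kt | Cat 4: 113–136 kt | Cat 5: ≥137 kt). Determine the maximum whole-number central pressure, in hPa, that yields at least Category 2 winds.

935 hPa

Category 2 begins at V = 83 kt.
Required ΔP = (83/6.1)^(1/0.603) = 13.607^1.658 ≈ 75.89 hPa.
P_c ≤ 1011 − 75.89 = 935.11, so the highest integer P_c is 935 hPa.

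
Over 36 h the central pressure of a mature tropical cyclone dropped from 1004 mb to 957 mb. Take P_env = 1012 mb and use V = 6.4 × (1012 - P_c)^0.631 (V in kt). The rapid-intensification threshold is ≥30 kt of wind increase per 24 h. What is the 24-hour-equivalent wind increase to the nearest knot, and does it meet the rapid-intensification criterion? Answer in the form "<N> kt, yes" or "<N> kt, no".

V₁: ΔP = 8, V ≈ 6.4 × 8^0.631 ≈ 23.77 kt.
V₂: ΔP = 55, V ≈ 6.4 × 55^0.631 ≈ 80.23 kt.
ΔV over 36 h = 56.46 kt → 24 h equivalent = 56.46 × 24/36 ≈ 37.64 kt.
38 kt ≥ 30 kt ⇒ rapid intensification.

38 kt, yes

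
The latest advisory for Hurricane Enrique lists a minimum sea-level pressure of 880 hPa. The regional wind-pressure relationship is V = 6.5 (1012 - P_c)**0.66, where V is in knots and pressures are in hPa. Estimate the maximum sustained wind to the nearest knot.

ΔP = 1012 − 880 = 132 hPa.
132^0.66 ≈ 25.095.
V ≈ 6.5 × 25.095 ≈ 163.1 kt.

163 kt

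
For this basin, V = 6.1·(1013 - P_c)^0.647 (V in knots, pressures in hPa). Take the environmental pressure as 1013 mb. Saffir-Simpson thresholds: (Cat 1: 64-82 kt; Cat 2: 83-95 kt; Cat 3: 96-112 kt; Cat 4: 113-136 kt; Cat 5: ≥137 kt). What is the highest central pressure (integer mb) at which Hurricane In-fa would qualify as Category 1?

975 mb

Category 1 begins at V = 64 kt.
Required ΔP = (64/6.1)^(1/0.647) = 10.492^1.546 ≈ 37.83 mb.
P_c ≤ 1013 − 37.83 = 975.17, so the highest integer P_c is 975 mb.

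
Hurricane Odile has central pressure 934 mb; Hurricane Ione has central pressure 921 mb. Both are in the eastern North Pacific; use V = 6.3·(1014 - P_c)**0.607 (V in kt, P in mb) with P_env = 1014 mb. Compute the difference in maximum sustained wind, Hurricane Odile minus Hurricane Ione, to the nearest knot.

-9 kt

Hurricane Odile: ΔP = 80; V ≈ 6.3 × 80^0.607 ≈ 90.06 kt.
Hurricane Ione: ΔP = 93; V ≈ 6.3 × 93^0.607 ≈ 98.68 kt.
Difference ≈ 90.06 − 98.68 = -8.62 → -9 kt.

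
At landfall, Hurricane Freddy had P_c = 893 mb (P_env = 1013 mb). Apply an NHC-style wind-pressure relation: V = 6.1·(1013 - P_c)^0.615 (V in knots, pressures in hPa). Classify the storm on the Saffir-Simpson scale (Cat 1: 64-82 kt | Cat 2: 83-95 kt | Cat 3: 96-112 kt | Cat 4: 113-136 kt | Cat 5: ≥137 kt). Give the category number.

ΔP = 1013 − 893 = 120 mb.
V ≈ 6.1 × 120^0.615 = 6.1 × 19.00 ≈ 116 kt.
116 kt falls in the Category 4 band.

4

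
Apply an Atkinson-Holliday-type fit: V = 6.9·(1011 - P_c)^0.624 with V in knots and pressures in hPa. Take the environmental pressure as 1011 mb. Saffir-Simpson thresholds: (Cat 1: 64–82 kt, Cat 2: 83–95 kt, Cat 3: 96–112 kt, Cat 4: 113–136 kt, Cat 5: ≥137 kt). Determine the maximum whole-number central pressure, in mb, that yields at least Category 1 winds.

Category 1 begins at V = 64 kt.
Required ΔP = (64/6.9)^(1/0.624) = 9.275^1.603 ≈ 35.50 mb.
P_c ≤ 1011 − 35.50 = 975.50, so the highest integer P_c is 975 mb.

975 mb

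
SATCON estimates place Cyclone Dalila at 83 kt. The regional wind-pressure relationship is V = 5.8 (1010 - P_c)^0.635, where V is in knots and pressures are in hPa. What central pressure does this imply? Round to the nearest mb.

ΔP = (V / 5.8)^(1/0.635) = (83/5.8)^1.575.
83/5.8 = 14.310; 14.310^1.575 ≈ 66.06 mb.
P_c = 1010 − 66.06 = 943.94 ≈ 944 mb.

944 mb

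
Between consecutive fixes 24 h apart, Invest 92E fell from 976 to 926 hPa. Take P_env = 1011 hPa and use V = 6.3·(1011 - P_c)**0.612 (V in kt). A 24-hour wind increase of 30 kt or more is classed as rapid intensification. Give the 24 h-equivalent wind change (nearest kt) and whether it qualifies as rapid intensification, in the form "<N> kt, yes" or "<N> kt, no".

V₁: ΔP = 35, V ≈ 6.3 × 35^0.612 ≈ 55.50 kt.
V₂: ΔP = 85, V ≈ 6.3 × 85^0.612 ≈ 95.53 kt.
ΔV over 24 h = 40.03 kt → 24 h equivalent = 40.03 × 24/24 ≈ 40.03 kt.
40 kt ≥ 30 kt ⇒ rapid intensification.

40 kt, yes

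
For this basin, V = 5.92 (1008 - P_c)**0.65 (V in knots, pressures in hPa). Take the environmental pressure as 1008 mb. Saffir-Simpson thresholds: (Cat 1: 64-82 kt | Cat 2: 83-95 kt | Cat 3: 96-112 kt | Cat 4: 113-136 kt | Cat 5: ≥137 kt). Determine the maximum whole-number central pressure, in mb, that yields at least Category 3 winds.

935 mb

Category 3 begins at V = 96 kt.
Required ΔP = (96/5.92)^(1/0.65) = 16.216^1.538 ≈ 72.69 mb.
P_c ≤ 1008 − 72.69 = 935.31, so the highest integer P_c is 935 mb.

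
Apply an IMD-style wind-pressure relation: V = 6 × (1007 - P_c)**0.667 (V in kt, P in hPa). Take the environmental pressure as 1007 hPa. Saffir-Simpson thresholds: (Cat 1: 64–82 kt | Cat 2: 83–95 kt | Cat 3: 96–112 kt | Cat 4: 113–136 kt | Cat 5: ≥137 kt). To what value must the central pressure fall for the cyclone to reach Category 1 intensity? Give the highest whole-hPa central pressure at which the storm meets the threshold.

972 hPa

Category 1 begins at V = 64 kt.
Required ΔP = (64/6)^(1/0.667) = 10.667^1.499 ≈ 34.78 hPa.
P_c ≤ 1007 − 34.78 = 972.22, so the highest integer P_c is 972 hPa.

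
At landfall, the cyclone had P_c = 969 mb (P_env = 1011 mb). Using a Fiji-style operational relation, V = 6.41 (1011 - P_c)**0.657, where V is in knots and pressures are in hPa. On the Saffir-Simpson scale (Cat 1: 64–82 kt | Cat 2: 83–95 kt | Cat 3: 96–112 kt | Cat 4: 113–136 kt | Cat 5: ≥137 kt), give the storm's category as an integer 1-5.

ΔP = 1011 − 969 = 42 mb.
V ≈ 6.41 × 42^0.657 = 6.41 × 11.65 ≈ 75 kt.
75 kt falls in the Category 1 band.

1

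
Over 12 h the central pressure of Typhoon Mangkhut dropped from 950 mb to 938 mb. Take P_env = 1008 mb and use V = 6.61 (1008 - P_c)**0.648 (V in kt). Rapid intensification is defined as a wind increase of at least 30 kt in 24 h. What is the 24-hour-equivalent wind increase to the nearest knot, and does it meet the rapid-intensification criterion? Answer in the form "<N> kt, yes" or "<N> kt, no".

24 kt, no

V₁: ΔP = 58, V ≈ 6.61 × 58^0.648 ≈ 91.81 kt.
V₂: ΔP = 70, V ≈ 6.61 × 70^0.648 ≈ 103.71 kt.
ΔV over 12 h = 11.90 kt → 24 h equivalent = 11.90 × 24/12 ≈ 23.80 kt.
24 kt < 30 kt ⇒ not rapid intensification.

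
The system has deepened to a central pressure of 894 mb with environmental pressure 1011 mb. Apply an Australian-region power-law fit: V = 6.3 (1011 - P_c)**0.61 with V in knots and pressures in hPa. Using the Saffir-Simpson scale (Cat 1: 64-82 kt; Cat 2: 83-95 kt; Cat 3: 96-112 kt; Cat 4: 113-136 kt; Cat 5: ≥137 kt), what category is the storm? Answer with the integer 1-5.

ΔP = 1011 − 894 = 117 mb.
V ≈ 6.3 × 117^0.61 = 6.3 × 18.26 ≈ 115 kt.
115 kt falls in the Category 4 band.

4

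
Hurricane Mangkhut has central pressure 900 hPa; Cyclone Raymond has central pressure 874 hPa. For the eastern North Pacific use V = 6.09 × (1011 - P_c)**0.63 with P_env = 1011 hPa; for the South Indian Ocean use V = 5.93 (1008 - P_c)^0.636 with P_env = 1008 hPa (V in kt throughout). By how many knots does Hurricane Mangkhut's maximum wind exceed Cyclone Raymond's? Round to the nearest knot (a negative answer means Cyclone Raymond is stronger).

Hurricane Mangkhut: ΔP = 111; V ≈ 6.09 × 111^0.63 ≈ 118.35 kt.
Cyclone Raymond: ΔP = 134; V ≈ 5.93 × 134^0.636 ≈ 133.63 kt.
Difference ≈ 118.35 − 133.63 = -15.28 → -15 kt.

-15 kt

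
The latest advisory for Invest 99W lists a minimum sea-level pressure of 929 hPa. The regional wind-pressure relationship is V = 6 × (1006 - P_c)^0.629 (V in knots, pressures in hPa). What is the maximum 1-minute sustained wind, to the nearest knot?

ΔP = 1006 − 929 = 77 hPa.
77^0.629 ≈ 15.367.
V ≈ 6 × 15.367 ≈ 92.2 kt.

92 kt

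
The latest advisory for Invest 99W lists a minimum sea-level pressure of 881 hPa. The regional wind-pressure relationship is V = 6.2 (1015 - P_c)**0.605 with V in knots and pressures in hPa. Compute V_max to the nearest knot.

ΔP = 1015 − 881 = 134 hPa.
134^0.605 ≈ 19.360.
V ≈ 6.2 × 19.360 ≈ 120.0 kt.

120 kt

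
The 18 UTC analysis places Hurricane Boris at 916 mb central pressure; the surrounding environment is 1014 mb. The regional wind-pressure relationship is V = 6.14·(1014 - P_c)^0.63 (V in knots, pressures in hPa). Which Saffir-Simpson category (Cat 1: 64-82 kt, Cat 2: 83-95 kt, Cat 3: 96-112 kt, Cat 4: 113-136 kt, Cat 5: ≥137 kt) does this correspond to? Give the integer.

ΔP = 1014 − 916 = 98 mb.
V ≈ 6.14 × 98^0.63 = 6.14 × 17.97 ≈ 110 kt.
110 kt falls in the Category 3 band.

3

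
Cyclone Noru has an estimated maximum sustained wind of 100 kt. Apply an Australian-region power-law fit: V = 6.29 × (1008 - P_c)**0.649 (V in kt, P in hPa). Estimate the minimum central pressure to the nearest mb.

937 mb

ΔP = (V / 6.29)^(1/0.649) = (100/6.29)^1.541.
100/6.29 = 15.898; 15.898^1.541 ≈ 70.97 mb.
P_c = 1008 − 70.97 = 937.03 ≈ 937 mb.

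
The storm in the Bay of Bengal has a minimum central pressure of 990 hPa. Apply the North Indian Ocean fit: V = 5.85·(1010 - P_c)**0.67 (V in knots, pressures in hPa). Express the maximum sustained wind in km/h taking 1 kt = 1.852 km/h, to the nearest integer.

ΔP = 1010 − 990 = 20 hPa.
V ≈ 5.85 × 20^0.67 = 5.85 × 7.442 ≈ 43.536 kt.
43.536 × 1.852 ≈ 80.63 km/h → 81 km/h.

81 km/h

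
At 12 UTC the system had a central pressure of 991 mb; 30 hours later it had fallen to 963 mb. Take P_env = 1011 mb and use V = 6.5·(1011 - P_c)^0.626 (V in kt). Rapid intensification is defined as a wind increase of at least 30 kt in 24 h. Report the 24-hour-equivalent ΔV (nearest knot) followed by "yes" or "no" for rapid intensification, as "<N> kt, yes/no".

V₁: ΔP = 20, V ≈ 6.5 × 20^0.626 ≈ 42.40 kt.
V₂: ΔP = 48, V ≈ 6.5 × 48^0.626 ≈ 73.34 kt.
ΔV over 30 h = 30.94 kt → 24 h equivalent = 30.94 × 24/30 ≈ 24.75 kt.
25 kt < 30 kt ⇒ not rapid intensification.

25 kt, no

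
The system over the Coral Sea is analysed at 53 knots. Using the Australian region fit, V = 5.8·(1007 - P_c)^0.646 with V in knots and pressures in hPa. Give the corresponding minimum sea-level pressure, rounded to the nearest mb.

ΔP = (V / 5.8)^(1/0.646) = (53/5.8)^1.548.
53/5.8 = 9.138; 9.138^1.548 ≈ 30.72 mb.
P_c = 1007 − 30.72 = 976.28 ≈ 976 mb.

976 mb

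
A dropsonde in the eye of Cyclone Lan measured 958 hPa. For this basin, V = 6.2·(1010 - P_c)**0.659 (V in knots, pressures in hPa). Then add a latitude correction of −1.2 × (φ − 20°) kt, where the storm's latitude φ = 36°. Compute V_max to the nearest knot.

ΔP = 1010 − 958 = 52 hPa.
52^0.659 ≈ 13.516.
V ≈ 6.2 × 13.516 ≈ 83.8 kt.
Latitude correction: −1.2 × (36 − 20) = -19.2 kt.
Corrected V ≈ 64.6 kt → 65 kt.

65 kt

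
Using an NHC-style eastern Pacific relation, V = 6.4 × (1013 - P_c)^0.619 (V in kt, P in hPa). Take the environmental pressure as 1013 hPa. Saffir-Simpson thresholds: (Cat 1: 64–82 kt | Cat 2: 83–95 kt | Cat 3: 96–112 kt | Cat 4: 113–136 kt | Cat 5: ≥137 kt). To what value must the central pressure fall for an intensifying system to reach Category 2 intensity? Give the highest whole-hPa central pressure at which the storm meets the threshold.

Category 2 begins at V = 83 kt.
Required ΔP = (83/6.4)^(1/0.619) = 12.969^1.616 ≈ 62.79 hPa.
P_c ≤ 1013 − 62.79 = 950.21, so the highest integer P_c is 950 hPa.

950 hPa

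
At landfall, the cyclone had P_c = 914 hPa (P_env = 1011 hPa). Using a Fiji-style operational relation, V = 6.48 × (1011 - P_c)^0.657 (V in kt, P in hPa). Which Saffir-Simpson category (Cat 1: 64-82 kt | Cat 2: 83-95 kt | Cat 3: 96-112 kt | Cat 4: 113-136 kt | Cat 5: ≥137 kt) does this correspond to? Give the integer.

ΔP = 1011 − 914 = 97 hPa.
V ≈ 6.48 × 97^0.657 = 6.48 × 20.20 ≈ 131 kt.
131 kt falls in the Category 4 band.

4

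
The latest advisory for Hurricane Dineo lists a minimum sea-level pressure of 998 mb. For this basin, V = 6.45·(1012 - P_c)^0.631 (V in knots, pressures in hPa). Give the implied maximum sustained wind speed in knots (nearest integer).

ΔP = 1012 − 998 = 14 mb.
14^0.631 ≈ 5.287.
V ≈ 6.45 × 5.287 ≈ 34.1 kt.

34 kt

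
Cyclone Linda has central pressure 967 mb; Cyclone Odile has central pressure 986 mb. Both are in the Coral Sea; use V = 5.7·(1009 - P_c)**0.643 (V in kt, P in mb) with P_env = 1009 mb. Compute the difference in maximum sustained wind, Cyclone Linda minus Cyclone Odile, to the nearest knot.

Cyclone Linda: ΔP = 42; V ≈ 5.7 × 42^0.643 ≈ 63.04 kt.
Cyclone Odile: ΔP = 23; V ≈ 5.7 × 23^0.643 ≈ 42.80 kt.
Difference ≈ 63.04 − 42.80 = 20.24 → 20 kt.

20 kt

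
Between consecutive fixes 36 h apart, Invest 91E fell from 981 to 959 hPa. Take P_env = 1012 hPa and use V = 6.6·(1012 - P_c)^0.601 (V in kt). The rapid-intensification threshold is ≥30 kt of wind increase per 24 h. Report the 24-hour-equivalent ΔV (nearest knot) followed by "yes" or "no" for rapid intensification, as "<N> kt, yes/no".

V₁: ΔP = 31, V ≈ 6.6 × 31^0.601 ≈ 51.98 kt.
V₂: ΔP = 53, V ≈ 6.6 × 53^0.601 ≈ 71.75 kt.
ΔV over 36 h = 19.77 kt → 24 h equivalent = 19.77 × 24/36 ≈ 13.18 kt.
13 kt < 30 kt ⇒ not rapid intensification.

13 kt, no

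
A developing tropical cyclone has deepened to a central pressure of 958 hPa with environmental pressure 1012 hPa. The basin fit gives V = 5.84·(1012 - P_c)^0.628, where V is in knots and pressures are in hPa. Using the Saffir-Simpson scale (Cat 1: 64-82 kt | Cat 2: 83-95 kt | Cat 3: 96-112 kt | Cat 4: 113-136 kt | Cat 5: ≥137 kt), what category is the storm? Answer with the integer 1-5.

ΔP = 1012 − 958 = 54 hPa.
V ≈ 5.84 × 54^0.628 = 5.84 × 12.24 ≈ 72 kt.
72 kt falls in the Category 1 band.

1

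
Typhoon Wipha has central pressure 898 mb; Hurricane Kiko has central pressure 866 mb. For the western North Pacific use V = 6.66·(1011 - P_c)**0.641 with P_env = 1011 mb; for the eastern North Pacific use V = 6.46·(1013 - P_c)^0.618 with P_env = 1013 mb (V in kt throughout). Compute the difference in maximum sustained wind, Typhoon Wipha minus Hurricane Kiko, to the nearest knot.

Typhoon Wipha: ΔP = 113; V ≈ 6.66 × 113^0.641 ≈ 137.88 kt.
Hurricane Kiko: ΔP = 147; V ≈ 6.46 × 147^0.618 ≈ 141.13 kt.
Difference ≈ 137.88 − 141.13 = -3.25 → -3 kt.

-3 kt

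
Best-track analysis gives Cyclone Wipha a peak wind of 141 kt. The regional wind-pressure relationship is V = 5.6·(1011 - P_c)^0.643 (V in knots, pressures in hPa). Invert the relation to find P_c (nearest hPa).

860 hPa

ΔP = (V / 5.6)^(1/0.643) = (141/5.6)^1.555.
141/5.6 = 25.179; 25.179^1.555 ≈ 150.97 hPa.
P_c = 1011 − 150.97 = 860.03 ≈ 860 hPa.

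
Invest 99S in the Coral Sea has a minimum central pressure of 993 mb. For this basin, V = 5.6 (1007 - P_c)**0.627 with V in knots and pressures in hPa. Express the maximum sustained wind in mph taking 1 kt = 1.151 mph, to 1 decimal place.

33.7 mph

ΔP = 1007 − 993 = 14 mb.
V ≈ 5.6 × 14^0.627 = 5.6 × 5.231 ≈ 29.296 kt.
29.296 × 1.151 ≈ 33.72 mph → 33.7 mph.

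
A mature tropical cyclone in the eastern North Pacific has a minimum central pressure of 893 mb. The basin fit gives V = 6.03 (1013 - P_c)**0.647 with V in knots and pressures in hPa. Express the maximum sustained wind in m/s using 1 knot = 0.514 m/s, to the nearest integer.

ΔP = 1013 − 893 = 120 mb.
V ≈ 6.03 × 120^0.647 = 6.03 × 22.143 ≈ 133.520 kt.
133.520 × 0.514 ≈ 68.63 m/s → 69 m/s.

69 m/s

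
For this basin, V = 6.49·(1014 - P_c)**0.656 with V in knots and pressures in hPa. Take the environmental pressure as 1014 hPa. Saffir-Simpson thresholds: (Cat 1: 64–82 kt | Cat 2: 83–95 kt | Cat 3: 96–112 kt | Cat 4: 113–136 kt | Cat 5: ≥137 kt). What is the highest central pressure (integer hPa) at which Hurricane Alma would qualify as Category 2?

965 hPa

Category 2 begins at V = 83 kt.
Required ΔP = (83/6.49)^(1/0.656) = 12.789^1.524 ≈ 48.67 hPa.
P_c ≤ 1014 − 48.67 = 965.33, so the highest integer P_c is 965 hPa.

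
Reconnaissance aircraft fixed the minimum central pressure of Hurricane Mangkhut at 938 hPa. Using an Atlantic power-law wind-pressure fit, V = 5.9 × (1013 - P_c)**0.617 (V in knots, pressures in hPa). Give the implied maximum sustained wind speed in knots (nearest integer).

85 kt

ΔP = 1013 − 938 = 75 hPa.
75^0.617 ≈ 14.352.
V ≈ 5.9 × 14.352 ≈ 84.7 kt.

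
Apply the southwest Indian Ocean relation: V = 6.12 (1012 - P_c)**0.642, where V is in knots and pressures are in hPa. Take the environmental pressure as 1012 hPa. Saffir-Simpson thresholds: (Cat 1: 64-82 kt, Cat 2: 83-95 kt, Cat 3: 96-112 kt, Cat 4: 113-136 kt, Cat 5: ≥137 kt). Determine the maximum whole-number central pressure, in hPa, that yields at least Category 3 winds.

Category 3 begins at V = 96 kt.
Required ΔP = (96/6.12)^(1/0.642) = 15.686^1.558 ≈ 72.81 hPa.
P_c ≤ 1012 − 72.81 = 939.19, so the highest integer P_c is 939 hPa.

939 hPa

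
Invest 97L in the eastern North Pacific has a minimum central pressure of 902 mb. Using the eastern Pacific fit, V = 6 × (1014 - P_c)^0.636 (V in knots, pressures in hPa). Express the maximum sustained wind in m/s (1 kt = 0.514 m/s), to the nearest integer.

ΔP = 1014 − 902 = 112 mb.
V ≈ 6 × 112^0.636 = 6 × 20.105 ≈ 120.630 kt.
120.630 × 0.514 ≈ 62.00 m/s → 62 m/s.

62 m/s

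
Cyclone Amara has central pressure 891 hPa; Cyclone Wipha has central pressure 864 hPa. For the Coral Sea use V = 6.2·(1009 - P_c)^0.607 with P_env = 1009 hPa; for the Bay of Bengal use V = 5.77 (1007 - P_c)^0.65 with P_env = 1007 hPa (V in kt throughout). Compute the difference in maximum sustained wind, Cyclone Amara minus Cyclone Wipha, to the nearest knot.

-33 kt

Cyclone Amara: ΔP = 118; V ≈ 6.2 × 118^0.607 ≈ 112.21 kt.
Cyclone Wipha: ΔP = 143; V ≈ 5.77 × 143^0.65 ≈ 145.26 kt.
Difference ≈ 112.21 − 145.26 = -33.05 → -33 kt.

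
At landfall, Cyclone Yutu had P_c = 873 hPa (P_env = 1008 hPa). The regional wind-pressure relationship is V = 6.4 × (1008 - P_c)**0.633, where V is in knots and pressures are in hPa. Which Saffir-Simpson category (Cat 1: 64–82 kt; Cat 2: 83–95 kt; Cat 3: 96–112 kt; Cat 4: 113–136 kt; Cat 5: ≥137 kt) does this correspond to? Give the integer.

ΔP = 1008 − 873 = 135 hPa.
V ≈ 6.4 × 135^0.633 = 6.4 × 22.31 ≈ 143 kt.
143 kt falls in the Category 5 band.

5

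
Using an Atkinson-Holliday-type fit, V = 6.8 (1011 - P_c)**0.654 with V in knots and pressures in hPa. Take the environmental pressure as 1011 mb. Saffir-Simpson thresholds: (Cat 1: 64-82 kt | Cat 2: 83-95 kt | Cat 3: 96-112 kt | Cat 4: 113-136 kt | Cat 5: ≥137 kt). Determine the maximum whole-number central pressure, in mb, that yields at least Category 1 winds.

980 mb

Category 1 begins at V = 64 kt.
Required ΔP = (64/6.8)^(1/0.654) = 9.412^1.529 ≈ 30.82 mb.
P_c ≤ 1011 − 30.82 = 980.18, so the highest integer P_c is 980 mb.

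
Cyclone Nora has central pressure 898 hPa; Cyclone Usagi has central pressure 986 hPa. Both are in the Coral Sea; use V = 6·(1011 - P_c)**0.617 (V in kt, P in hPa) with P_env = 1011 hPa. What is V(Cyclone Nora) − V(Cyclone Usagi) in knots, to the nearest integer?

67 kt

Cyclone Nora: ΔP = 113; V ≈ 6 × 113^0.617 ≈ 110.89 kt.
Cyclone Usagi: ΔP = 25; V ≈ 6 × 25^0.617 ≈ 43.72 kt.
Difference ≈ 110.89 − 43.72 = 67.17 → 67 kt.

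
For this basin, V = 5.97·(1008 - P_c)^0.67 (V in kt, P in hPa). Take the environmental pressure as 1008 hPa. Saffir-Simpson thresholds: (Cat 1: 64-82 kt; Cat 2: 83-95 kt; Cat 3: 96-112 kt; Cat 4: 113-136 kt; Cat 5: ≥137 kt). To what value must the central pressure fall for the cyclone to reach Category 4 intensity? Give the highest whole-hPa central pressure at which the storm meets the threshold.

927 hPa

Category 4 begins at V = 113 kt.
Required ΔP = (113/5.97)^(1/0.67) = 18.928^1.493 ≈ 80.56 hPa.
P_c ≤ 1008 − 80.56 = 927.44, so the highest integer P_c is 927 hPa.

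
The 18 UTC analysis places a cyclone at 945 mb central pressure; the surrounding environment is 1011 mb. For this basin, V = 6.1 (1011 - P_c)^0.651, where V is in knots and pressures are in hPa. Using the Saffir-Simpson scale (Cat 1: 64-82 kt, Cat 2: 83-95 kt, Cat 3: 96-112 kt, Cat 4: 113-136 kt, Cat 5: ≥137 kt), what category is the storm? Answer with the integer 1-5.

ΔP = 1011 − 945 = 66 mb.
V ≈ 6.1 × 66^0.651 = 6.1 × 15.29 ≈ 93 kt.
93 kt falls in the Category 2 band.

2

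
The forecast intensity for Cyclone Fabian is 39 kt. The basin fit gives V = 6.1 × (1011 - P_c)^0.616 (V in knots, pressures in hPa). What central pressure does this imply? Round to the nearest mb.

ΔP = (V / 6.1)^(1/0.616) = (39/6.1)^1.623.
39/6.1 = 6.393; 6.393^1.623 ≈ 20.32 mb.
P_c = 1011 − 20.32 = 990.68 ≈ 991 mb.

991 mb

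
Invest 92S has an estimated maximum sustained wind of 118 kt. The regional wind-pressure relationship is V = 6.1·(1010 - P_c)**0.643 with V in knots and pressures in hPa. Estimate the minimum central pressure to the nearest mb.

ΔP = (V / 6.1)^(1/0.643) = (118/6.1)^1.555.
118/6.1 = 19.344; 19.344^1.555 ≈ 100.20 mb.
P_c = 1010 − 100.20 = 909.80 ≈ 910 mb.

910 mb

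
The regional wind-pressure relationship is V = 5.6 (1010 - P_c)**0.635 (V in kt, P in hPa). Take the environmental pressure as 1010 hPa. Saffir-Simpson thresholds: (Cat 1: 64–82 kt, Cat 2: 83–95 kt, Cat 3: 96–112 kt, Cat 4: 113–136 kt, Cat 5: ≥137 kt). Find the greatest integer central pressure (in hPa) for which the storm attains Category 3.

Category 3 begins at V = 96 kt.
Required ΔP = (96/5.6)^(1/0.635) = 17.143^1.575 ≈ 87.79 hPa.
P_c ≤ 1010 − 87.79 = 922.21, so the highest integer P_c is 922 hPa.

922 hPa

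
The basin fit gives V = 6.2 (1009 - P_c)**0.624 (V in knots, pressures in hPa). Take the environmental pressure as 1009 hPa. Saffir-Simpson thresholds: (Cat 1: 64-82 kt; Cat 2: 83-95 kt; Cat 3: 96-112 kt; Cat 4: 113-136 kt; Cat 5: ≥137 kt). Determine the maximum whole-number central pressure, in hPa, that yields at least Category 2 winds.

Category 2 begins at V = 83 kt.
Required ΔP = (83/6.2)^(1/0.624) = 13.387^1.603 ≈ 63.91 hPa.
P_c ≤ 1009 − 63.91 = 945.09, so the highest integer P_c is 945 hPa.

945 hPa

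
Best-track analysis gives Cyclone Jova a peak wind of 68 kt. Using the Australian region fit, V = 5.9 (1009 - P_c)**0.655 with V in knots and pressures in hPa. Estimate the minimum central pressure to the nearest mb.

ΔP = (V / 5.9)^(1/0.655) = (68/5.9)^1.527.
68/5.9 = 11.525; 11.525^1.527 ≈ 41.77 mb.
P_c = 1009 − 41.77 = 967.23 ≈ 967 mb.

967 mb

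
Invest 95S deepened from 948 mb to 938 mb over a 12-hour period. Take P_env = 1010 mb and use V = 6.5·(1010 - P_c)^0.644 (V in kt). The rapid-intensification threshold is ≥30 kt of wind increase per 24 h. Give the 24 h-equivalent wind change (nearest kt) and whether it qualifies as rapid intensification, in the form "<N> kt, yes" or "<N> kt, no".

19 kt, no

V₁: ΔP = 62, V ≈ 6.5 × 62^0.644 ≈ 92.73 kt.
V₂: ΔP = 72, V ≈ 6.5 × 72^0.644 ≈ 102.10 kt.
ΔV over 12 h = 9.37 kt → 24 h equivalent = 9.37 × 24/12 ≈ 18.74 kt.
19 kt < 30 kt ⇒ not rapid intensification.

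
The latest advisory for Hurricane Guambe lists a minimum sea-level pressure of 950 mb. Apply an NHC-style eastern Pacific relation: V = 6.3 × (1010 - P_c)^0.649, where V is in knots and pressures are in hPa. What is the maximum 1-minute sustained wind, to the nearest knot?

90 kt

ΔP = 1010 − 950 = 60 mb.
60^0.649 ≈ 14.257.
V ≈ 6.3 × 14.257 ≈ 89.8 kt.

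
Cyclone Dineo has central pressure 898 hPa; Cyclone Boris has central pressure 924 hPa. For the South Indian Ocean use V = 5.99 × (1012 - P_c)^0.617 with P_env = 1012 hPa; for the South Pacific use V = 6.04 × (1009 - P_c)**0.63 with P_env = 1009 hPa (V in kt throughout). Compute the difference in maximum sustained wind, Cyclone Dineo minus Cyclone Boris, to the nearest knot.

12 kt

Cyclone Dineo: ΔP = 114; V ≈ 5.99 × 114^0.617 ≈ 111.31 kt.
Cyclone Boris: ΔP = 85; V ≈ 6.04 × 85^0.63 ≈ 99.21 kt.
Difference ≈ 111.31 − 99.21 = 12.10 → 12 kt.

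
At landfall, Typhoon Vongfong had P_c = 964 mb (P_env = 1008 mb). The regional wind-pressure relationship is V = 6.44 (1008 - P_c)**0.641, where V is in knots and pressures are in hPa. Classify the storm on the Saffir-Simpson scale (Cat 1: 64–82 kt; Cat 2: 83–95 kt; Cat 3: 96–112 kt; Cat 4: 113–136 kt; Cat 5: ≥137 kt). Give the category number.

1

ΔP = 1008 − 964 = 44 mb.
V ≈ 6.44 × 44^0.641 = 6.44 × 11.31 ≈ 73 kt.
73 kt falls in the Category 1 band.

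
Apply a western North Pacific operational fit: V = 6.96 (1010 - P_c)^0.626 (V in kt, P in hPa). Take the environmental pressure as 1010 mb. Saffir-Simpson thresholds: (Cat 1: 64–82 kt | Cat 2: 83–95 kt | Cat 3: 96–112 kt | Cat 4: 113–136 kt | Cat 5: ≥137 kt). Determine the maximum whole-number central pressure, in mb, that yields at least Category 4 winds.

Category 4 begins at V = 113 kt.
Required ΔP = (113/6.96)^(1/0.626) = 16.236^1.597 ≈ 85.83 mb.
P_c ≤ 1010 − 85.83 = 924.17, so the highest integer P_c is 924 mb.

924 mb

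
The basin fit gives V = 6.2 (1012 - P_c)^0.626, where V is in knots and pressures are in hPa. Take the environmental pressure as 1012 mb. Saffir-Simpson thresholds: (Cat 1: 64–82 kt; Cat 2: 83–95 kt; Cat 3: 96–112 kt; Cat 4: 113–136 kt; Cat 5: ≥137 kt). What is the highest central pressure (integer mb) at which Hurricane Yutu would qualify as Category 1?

Category 1 begins at V = 64 kt.
Required ΔP = (64/6.2)^(1/0.626) = 10.323^1.597 ≈ 41.64 mb.
P_c ≤ 1012 − 41.64 = 970.36, so the highest integer P_c is 970 mb.

970 mb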